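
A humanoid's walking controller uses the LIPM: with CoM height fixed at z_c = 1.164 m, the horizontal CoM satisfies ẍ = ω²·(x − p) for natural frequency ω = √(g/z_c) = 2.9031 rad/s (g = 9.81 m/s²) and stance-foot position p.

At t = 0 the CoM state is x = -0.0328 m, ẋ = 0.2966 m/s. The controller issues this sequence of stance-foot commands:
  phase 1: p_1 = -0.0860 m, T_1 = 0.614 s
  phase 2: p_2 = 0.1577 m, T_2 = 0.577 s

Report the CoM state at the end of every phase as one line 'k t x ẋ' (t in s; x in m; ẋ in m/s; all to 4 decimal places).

1 0.6140 0.3717 1.3526
2 1.1910 1.9492 5.3380

phase 1: p=-0.0860, T=0.614, ωT=1.782503, cosh=3.056468, sinh=2.888252; start (x,ẋ)=(-0.032800, 0.296600) → end (x,ẋ)=(0.371687, 1.352624)
phase 2: p=0.1577, T=0.577, ωT=1.675089, cosh=2.763280, sinh=2.575989; start (x,ẋ)=(0.371687, 1.352624) → end (x,ẋ)=(1.949221, 5.337951)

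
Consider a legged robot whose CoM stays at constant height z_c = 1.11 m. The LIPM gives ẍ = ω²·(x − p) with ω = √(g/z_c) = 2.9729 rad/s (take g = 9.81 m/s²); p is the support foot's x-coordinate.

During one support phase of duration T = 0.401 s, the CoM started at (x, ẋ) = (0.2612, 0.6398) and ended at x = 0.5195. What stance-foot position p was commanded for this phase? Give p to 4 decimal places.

ωT = 2.9729·0.401 = 1.192133; cosh(ωT) = 1.798836, sinh(ωT) = 1.495263
x(T) = p + (x₀−p)·cosh(ωT) + (ẋ₀/ω)·sinh(ωT) ⇒ p·(1 − cosh) = x(T) − x₀·cosh − (ẋ₀/ω)·sinh
numerator   = 0.5195 − (0.2612)·1.798836 − (0.6398/2.9729)·1.495263 = -0.272153
denominator = 1 − 1.798836 = -0.798836
p = -0.272153 / -0.798836 = 0.3407

p = 0.3407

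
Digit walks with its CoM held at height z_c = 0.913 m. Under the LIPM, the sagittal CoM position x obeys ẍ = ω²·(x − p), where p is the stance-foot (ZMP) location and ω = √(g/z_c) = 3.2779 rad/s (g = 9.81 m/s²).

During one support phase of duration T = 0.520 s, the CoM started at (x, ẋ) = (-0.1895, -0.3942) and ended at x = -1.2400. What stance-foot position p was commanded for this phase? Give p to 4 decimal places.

p = 0.2076

ωT = 3.2779·0.520 = 1.704508; cosh(ωT) = 2.840271, sinh(ωT) = 2.658409
x(T) = p + (x₀−p)·cosh(ωT) + (ẋ₀/ω)·sinh(ωT) ⇒ p·(1 − cosh) = x(T) − x₀·cosh − (ẋ₀/ω)·sinh
numerator   = -1.2400 − (-0.1895)·2.840271 − (-0.3942/3.2779)·2.658409 = -0.382069
denominator = 1 − 2.840271 = -1.840271
p = -0.382069 / -1.840271 = 0.2076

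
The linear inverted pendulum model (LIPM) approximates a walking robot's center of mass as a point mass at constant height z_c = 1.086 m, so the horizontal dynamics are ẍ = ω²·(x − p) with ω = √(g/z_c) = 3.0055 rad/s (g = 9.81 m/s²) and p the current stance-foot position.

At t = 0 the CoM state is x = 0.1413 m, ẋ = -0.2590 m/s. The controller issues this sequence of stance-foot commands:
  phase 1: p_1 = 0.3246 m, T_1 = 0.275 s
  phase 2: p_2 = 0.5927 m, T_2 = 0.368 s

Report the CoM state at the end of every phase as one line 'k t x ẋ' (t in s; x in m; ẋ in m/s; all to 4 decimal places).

phase 1: p=0.3246, T=0.275, ωT=0.826513, cosh=1.361454, sinh=0.923881; start (x,ẋ)=(0.141300, -0.259000) → end (x,ẋ)=(-0.004570, -0.861590)
phase 2: p=0.5927, T=0.368, ωT=1.106024, cosh=1.676595, sinh=1.345723; start (x,ẋ)=(-0.004570, -0.861590) → end (x,ẋ)=(-0.794460, -3.860239)

1 0.2750 -0.0046 -0.8616
2 0.6430 -0.7945 -3.8602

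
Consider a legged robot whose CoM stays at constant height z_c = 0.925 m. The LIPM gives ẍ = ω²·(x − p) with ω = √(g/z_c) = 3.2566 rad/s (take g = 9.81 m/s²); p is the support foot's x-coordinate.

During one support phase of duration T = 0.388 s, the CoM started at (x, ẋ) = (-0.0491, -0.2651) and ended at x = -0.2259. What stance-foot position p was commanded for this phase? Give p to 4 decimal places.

ωT = 3.2566·0.388 = 1.263561; cosh(ωT) = 1.910321, sinh(ωT) = 1.627676
x(T) = p + (x₀−p)·cosh(ωT) + (ẋ₀/ω)·sinh(ωT) ⇒ p·(1 − cosh) = x(T) − x₀·cosh − (ẋ₀/ω)·sinh
numerator   = -0.2259 − (-0.0491)·1.910321 − (-0.2651/3.2566)·1.627676 = 0.000396
denominator = 1 − 1.910321 = -0.910321
p = 0.000396 / -0.910321 = -0.0004

p = -0.0004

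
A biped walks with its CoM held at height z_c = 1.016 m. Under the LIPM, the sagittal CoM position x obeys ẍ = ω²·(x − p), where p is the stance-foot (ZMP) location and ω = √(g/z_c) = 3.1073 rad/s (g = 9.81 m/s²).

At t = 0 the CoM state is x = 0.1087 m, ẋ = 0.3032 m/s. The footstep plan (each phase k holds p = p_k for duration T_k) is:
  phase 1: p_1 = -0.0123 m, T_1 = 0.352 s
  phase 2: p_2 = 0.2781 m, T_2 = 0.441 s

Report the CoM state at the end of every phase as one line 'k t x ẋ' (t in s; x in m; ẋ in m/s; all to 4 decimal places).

1 0.3520 0.3179 1.0017
2 0.7930 0.9551 2.3265

phase 1: p=-0.0123, T=0.352, ωT=1.093770, cosh=1.660229, sinh=1.325278; start (x,ẋ)=(0.108700, 0.303200) → end (x,ẋ)=(0.317904, 1.001664)
phase 2: p=0.2781, T=0.441, ωT=1.370319, cosh=2.095317, sinh=1.841291; start (x,ẋ)=(0.317904, 1.001664) → end (x,ẋ)=(0.955057, 2.326539)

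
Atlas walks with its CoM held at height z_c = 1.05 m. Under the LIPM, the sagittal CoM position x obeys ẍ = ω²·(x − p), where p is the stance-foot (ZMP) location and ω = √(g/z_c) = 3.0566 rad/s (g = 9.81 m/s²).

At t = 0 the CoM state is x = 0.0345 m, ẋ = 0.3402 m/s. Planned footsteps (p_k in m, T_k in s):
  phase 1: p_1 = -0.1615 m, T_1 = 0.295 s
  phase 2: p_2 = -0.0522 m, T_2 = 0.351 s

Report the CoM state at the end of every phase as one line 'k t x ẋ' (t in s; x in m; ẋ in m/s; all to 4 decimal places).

phase 1: p=-0.1615, T=0.295, ωT=0.901697, cosh=1.434830, sinh=1.028950; start (x,ẋ)=(0.034500, 0.340200) → end (x,ẋ)=(0.234249, 1.104567)
phase 2: p=-0.0522, T=0.351, ωT=1.072867, cosh=1.632888, sinh=1.290861; start (x,ẋ)=(0.234249, 1.104567) → end (x,ẋ)=(0.882019, 2.933860)

1 0.2950 0.2342 1.1046
2 0.6460 0.8820 2.9339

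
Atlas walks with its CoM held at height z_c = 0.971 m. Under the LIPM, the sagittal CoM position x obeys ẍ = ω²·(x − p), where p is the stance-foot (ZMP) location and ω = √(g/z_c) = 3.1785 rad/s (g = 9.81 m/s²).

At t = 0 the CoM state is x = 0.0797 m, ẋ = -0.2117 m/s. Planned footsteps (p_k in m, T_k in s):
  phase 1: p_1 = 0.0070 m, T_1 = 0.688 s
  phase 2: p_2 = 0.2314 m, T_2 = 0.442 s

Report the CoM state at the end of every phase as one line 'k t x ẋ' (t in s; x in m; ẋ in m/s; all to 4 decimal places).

1 0.6880 0.0420 0.0614
2 1.1300 -0.1408 -1.0202

phase 1: p=0.0070, T=0.688, ωT=2.186808, cosh=4.509506, sinh=4.397231; start (x,ẋ)=(0.079700, -0.211700) → end (x,ẋ)=(0.041969, 0.061436)
phase 2: p=0.2314, T=0.442, ωT=1.404897, cosh=2.160250, sinh=1.914857; start (x,ẋ)=(0.041969, 0.061436) → end (x,ẋ)=(-0.140806, -1.020230)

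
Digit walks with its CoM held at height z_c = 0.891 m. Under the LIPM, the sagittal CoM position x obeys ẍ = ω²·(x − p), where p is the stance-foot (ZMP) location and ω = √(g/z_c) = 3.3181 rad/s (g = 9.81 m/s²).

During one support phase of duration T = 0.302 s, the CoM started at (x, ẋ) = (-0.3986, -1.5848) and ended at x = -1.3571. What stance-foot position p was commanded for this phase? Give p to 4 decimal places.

p = 0.3267

ωT = 3.3181·0.302 = 1.002066; cosh(ωT) = 1.545512, sinh(ωT) = 1.178392
x(T) = p + (x₀−p)·cosh(ωT) + (ẋ₀/ω)·sinh(ωT) ⇒ p·(1 − cosh) = x(T) − x₀·cosh − (ẋ₀/ω)·sinh
numerator   = -1.3571 − (-0.3986)·1.545512 − (-1.5848/3.3181)·1.178392 = -0.178232
denominator = 1 − 1.545512 = -0.545512
p = -0.178232 / -0.545512 = 0.3267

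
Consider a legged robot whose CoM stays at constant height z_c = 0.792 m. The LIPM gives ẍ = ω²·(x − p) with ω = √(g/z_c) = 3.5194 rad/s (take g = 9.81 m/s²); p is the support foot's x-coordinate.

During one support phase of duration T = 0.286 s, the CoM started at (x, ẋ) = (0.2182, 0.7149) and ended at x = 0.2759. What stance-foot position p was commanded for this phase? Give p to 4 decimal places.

p = 0.5506

ωT = 3.5194·0.286 = 1.006548; cosh(ωT) = 1.550809, sinh(ωT) = 1.185331
x(T) = p + (x₀−p)·cosh(ωT) + (ẋ₀/ω)·sinh(ωT) ⇒ p·(1 − cosh) = x(T) − x₀·cosh − (ẋ₀/ω)·sinh
numerator   = 0.2759 − (0.2182)·1.550809 − (0.7149/3.5194)·1.185331 = -0.303264
denominator = 1 − 1.550809 = -0.550809
p = -0.303264 / -0.550809 = 0.5506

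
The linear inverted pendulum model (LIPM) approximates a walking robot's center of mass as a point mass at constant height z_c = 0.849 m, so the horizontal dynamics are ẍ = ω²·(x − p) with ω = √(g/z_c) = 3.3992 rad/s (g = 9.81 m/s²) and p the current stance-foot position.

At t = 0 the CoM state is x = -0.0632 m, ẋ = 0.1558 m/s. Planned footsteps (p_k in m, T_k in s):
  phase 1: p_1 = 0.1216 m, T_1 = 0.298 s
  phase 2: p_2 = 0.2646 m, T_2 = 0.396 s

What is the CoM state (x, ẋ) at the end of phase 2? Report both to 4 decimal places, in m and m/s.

x = -0.7748, ẋ = -3.3326

phase 1: p=0.1216, T=0.298, ωT=1.012962, cosh=1.558443, sinh=1.195301; start (x,ẋ)=(-0.063200, 0.155800) → end (x,ẋ)=(-0.111614, -0.508050)
phase 2: p=0.2646, T=0.396, ωT=1.346083, cosh=2.051302, sinh=1.791044; start (x,ẋ)=(-0.111614, -0.508050) → end (x,ẋ)=(-0.774822, -3.332601)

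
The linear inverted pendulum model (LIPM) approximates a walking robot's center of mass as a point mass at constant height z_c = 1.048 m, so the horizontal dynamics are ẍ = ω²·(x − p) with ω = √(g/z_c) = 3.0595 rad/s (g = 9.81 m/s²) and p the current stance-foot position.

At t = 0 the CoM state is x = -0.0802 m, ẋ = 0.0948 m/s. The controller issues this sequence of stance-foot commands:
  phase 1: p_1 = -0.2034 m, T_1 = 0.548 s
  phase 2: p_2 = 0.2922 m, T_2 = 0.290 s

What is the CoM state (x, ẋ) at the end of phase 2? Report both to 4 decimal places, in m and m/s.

phase 1: p=-0.2034, T=0.548, ωT=1.676606, cosh=2.767192, sinh=2.580184; start (x,ẋ)=(-0.080200, 0.094800) → end (x,ẋ)=(0.217466, 1.234880)
phase 2: p=0.2922, T=0.290, ωT=0.887255, cosh=1.420119, sinh=1.008335; start (x,ẋ)=(0.217466, 1.234880) → end (x,ẋ)=(0.593055, 1.523123)

x = 0.5931, ẋ = 1.5231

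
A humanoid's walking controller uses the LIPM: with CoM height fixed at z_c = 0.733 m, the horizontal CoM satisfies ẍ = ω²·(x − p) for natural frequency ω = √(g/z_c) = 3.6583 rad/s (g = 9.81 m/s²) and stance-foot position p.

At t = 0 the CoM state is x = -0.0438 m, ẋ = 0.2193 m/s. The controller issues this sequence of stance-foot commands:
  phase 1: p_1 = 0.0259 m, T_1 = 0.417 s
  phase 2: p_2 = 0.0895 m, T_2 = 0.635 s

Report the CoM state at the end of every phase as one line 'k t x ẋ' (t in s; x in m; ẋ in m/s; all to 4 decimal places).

1 0.4170 -0.0106 -0.0304
2 1.0520 -0.4684 -2.0081

phase 1: p=0.0259, T=0.417, ωT=1.525511, cosh=2.407501, sinh=2.189991; start (x,ẋ)=(-0.043800, 0.219300) → end (x,ẋ)=(-0.010622, -0.030447)
phase 2: p=0.0895, T=0.635, ωT=2.323021, cosh=5.152217, sinh=5.054240; start (x,ẋ)=(-0.010622, -0.030447) → end (x,ẋ)=(-0.468414, -2.008114)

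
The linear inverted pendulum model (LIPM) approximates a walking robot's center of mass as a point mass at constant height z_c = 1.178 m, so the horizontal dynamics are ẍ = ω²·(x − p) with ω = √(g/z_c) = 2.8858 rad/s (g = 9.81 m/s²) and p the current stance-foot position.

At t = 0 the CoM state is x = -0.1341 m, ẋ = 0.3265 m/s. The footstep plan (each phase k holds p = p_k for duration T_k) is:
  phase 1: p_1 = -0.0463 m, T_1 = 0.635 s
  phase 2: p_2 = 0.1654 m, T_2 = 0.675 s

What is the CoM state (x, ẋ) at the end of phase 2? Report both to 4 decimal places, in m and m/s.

phase 1: p=-0.0463, T=0.635, ωT=1.832483, cosh=3.204700, sinh=3.044684; start (x,ẋ)=(-0.134100, 0.326500) → end (x,ẋ)=(0.016804, 0.274893)
phase 2: p=0.1654, T=0.675, ωT=1.947915, cosh=3.578310, sinh=3.435739; start (x,ẋ)=(0.016804, 0.274893) → end (x,ẋ)=(-0.039046, -0.489660)

x = -0.0390, ẋ = -0.4897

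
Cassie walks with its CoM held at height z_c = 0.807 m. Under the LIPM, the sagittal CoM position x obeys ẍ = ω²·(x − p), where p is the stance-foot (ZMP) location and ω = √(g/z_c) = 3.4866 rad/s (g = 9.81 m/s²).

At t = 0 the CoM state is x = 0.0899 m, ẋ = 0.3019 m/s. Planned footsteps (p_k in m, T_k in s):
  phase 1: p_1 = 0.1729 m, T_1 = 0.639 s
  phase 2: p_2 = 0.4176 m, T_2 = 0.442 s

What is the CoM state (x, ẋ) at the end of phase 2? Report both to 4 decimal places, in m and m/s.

phase 1: p=0.1729, T=0.639, ωT=2.227937, cosh=4.694227, sinh=4.586477; start (x,ẋ)=(0.089900, 0.301900) → end (x,ẋ)=(0.180416, 0.089917)
phase 2: p=0.4176, T=0.442, ωT=1.541077, cosh=2.441884, sinh=2.227734; start (x,ẋ)=(0.180416, 0.089917) → end (x,ẋ)=(-0.104124, -1.622693)

x = -0.1041, ẋ = -1.6227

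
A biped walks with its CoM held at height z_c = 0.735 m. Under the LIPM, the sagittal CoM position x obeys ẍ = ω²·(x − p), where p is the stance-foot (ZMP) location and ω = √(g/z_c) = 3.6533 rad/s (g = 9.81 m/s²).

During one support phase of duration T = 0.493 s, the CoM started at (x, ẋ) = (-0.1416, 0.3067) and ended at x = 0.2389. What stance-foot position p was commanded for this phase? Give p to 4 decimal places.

ωT = 3.6533·0.493 = 1.801077; cosh(ωT) = 3.110643, sinh(ωT) = 2.945522
x(T) = p + (x₀−p)·cosh(ωT) + (ẋ₀/ω)·sinh(ωT) ⇒ p·(1 − cosh) = x(T) − x₀·cosh − (ẋ₀/ω)·sinh
numerator   = 0.2389 − (-0.1416)·3.110643 − (0.3067/3.6533)·2.945522 = 0.432086
denominator = 1 − 3.110643 = -2.110643
p = 0.432086 / -2.110643 = -0.2047

p = -0.2047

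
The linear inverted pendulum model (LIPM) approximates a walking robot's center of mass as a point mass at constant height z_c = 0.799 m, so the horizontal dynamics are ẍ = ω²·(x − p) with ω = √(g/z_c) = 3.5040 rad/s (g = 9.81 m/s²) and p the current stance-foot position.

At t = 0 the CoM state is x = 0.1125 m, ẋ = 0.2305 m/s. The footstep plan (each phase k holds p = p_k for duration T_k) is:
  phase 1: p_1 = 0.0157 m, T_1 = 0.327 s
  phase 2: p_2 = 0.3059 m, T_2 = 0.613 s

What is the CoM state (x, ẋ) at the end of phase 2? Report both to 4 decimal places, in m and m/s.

phase 1: p=0.0157, T=0.327, ωT=1.145808, cosh=1.731474, sinh=1.413507; start (x,ẋ)=(0.112500, 0.230500) → end (x,ẋ)=(0.276290, 0.878548)
phase 2: p=0.3059, T=0.613, ωT=2.147952, cosh=4.342009, sinh=4.225286; start (x,ẋ)=(0.276290, 0.878548) → end (x,ẋ)=(1.236727, 3.376277)

x = 1.2367, ẋ = 3.3763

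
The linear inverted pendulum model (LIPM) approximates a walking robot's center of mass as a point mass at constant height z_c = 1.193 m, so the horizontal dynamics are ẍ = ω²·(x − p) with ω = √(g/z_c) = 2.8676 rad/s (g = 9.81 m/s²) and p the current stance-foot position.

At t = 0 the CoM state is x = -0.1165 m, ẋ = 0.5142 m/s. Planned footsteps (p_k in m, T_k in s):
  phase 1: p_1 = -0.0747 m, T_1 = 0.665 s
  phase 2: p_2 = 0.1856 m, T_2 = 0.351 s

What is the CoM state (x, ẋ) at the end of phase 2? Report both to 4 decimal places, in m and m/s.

x = 1.0425, ẋ = 2.7644

phase 1: p=-0.0747, T=0.665, ωT=1.906954, cosh=3.440541, sinh=3.292009; start (x,ẋ)=(-0.116500, 0.514200) → end (x,ẋ)=(0.371788, 1.374527)
phase 2: p=0.1856, T=0.351, ωT=1.006528, cosh=1.550785, sinh=1.185299; start (x,ẋ)=(0.371788, 1.374527) → end (x,ẋ)=(1.042487, 2.764441)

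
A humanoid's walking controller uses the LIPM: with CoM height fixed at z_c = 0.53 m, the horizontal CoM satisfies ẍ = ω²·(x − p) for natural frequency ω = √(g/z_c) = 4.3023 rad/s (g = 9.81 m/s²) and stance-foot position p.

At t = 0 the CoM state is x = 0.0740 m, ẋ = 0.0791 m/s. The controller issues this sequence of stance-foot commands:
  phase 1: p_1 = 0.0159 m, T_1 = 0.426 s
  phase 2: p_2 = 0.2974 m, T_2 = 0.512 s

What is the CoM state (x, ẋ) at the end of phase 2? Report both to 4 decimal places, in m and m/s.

x = 1.1720, ẋ = 3.8934

phase 1: p=0.0159, T=0.426, ωT=1.832780, cosh=3.205604, sinh=3.045636; start (x,ẋ)=(0.074000, 0.079100) → end (x,ẋ)=(0.258141, 1.014861)
phase 2: p=0.2974, T=0.512, ωT=2.202778, cosh=4.580306, sinh=4.469810; start (x,ẋ)=(0.258141, 1.014861) → end (x,ẋ)=(1.171958, 3.893410)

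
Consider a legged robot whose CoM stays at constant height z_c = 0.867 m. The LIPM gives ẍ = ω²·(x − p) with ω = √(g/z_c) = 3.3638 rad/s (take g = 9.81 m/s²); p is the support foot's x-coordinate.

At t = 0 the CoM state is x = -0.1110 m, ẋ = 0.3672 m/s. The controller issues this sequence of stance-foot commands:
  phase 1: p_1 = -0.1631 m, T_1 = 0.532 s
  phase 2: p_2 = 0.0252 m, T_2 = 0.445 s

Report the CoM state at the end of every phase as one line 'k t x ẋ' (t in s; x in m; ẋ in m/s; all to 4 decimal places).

1 0.5320 0.3148 1.6398
2 0.9770 1.7391 5.9141

phase 1: p=-0.1631, T=0.532, ωT=1.789542, cosh=3.076872, sinh=2.909835; start (x,ẋ)=(-0.111000, 0.367200) → end (x,ẋ)=(0.314849, 1.639788)
phase 2: p=0.0252, T=0.445, ωT=1.496891, cosh=2.345801, sinh=2.121976; start (x,ẋ)=(0.314849, 1.639788) → end (x,ẋ)=(1.739082, 5.914104)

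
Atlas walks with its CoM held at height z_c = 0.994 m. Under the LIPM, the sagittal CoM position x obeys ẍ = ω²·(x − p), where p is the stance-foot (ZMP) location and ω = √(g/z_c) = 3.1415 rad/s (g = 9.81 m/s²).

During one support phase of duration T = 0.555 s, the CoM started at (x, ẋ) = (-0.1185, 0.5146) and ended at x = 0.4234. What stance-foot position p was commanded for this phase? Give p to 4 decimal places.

p = -0.1637

ωT = 3.1415·0.555 = 1.743533; cosh(ωT) = 2.946203, sinh(ωT) = 2.771302
x(T) = p + (x₀−p)·cosh(ωT) + (ẋ₀/ω)·sinh(ωT) ⇒ p·(1 − cosh) = x(T) − x₀·cosh − (ẋ₀/ω)·sinh
numerator   = 0.4234 − (-0.1185)·2.946203 − (0.5146/3.1415)·2.771302 = 0.318566
denominator = 1 − 2.946203 = -1.946203
p = 0.318566 / -1.946203 = -0.1637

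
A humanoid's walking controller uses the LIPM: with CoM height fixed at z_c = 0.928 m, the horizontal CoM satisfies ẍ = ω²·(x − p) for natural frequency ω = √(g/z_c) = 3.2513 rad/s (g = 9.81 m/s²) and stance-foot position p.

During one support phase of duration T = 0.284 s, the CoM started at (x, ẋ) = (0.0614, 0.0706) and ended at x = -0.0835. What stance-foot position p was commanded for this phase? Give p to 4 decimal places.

p = 0.4285

ωT = 3.2513·0.284 = 0.923369; cosh(ωT) = 1.457469, sinh(ωT) = 1.060290
x(T) = p + (x₀−p)·cosh(ωT) + (ẋ₀/ω)·sinh(ωT) ⇒ p·(1 − cosh) = x(T) − x₀·cosh − (ẋ₀/ω)·sinh
numerator   = -0.0835 − (0.0614)·1.457469 − (0.0706/3.2513)·1.060290 = -0.196012
denominator = 1 − 1.457469 = -0.457469
p = -0.196012 / -0.457469 = 0.4285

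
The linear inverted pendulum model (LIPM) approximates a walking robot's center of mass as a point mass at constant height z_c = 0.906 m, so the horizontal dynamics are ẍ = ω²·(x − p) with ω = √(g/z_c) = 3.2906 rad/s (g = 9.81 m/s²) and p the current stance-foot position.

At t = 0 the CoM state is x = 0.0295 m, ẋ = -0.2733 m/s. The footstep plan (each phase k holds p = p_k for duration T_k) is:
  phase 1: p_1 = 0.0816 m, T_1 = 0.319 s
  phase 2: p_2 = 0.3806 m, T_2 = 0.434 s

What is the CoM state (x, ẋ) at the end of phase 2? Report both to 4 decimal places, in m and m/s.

x = -1.0827, ẋ = -4.5878

phase 1: p=0.0816, T=0.319, ωT=1.049701, cosh=1.603420, sinh=1.253378; start (x,ẋ)=(0.029500, -0.273300) → end (x,ẋ)=(-0.106037, -0.653094)
phase 2: p=0.3806, T=0.434, ωT=1.428120, cosh=2.205306, sinh=1.965547; start (x,ẋ)=(-0.106037, -0.653094) → end (x,ẋ)=(-1.082691, -4.587758)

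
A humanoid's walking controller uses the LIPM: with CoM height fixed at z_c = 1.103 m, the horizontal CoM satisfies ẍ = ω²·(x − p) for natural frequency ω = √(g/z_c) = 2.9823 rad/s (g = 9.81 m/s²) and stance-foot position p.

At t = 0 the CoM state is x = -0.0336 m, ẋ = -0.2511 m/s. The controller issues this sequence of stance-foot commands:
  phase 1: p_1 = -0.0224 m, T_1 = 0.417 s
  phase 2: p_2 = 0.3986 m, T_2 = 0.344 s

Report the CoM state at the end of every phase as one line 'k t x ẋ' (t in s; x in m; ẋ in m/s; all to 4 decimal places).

phase 1: p=-0.0224, T=0.417, ωT=1.243619, cosh=1.878241, sinh=1.589902; start (x,ẋ)=(-0.033600, -0.251100) → end (x,ẋ)=(-0.177301, -0.524732)
phase 2: p=0.3986, T=0.344, ωT=1.025911, cosh=1.574053, sinh=1.215583; start (x,ẋ)=(-0.177301, -0.524732) → end (x,ẋ)=(-0.721779, -2.913731)

1 0.4170 -0.1773 -0.5247
2 0.7610 -0.7218 -2.9137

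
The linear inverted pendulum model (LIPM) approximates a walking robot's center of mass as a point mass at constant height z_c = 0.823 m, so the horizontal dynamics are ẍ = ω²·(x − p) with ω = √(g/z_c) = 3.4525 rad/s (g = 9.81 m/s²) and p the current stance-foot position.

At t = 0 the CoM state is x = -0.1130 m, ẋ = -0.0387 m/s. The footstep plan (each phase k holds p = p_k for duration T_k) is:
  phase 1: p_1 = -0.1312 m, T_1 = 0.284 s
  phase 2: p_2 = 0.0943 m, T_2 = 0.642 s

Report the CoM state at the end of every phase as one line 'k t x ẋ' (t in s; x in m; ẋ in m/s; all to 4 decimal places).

phase 1: p=-0.1312, T=0.284, ωT=0.980510, cosh=1.520468, sinh=1.145348; start (x,ẋ)=(-0.113000, -0.038700) → end (x,ẋ)=(-0.116366, 0.013126)
phase 2: p=0.0943, T=0.642, ωT=2.216505, cosh=4.642098, sinh=4.533109; start (x,ẋ)=(-0.116366, 0.013126) → end (x,ẋ)=(-0.866397, -3.236107)

1 0.2840 -0.1164 0.0131
2 0.9260 -0.8664 -3.2361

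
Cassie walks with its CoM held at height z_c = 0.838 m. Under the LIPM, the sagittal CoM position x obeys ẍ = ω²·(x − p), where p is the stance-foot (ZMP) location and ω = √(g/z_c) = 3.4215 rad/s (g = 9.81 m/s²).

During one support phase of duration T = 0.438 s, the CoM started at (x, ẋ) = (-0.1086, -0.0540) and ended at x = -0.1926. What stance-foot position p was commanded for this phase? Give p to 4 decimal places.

p = -0.0712

ωT = 3.4215·0.438 = 1.498617; cosh(ωT) = 2.349467, sinh(ωT) = 2.126028
x(T) = p + (x₀−p)·cosh(ωT) + (ẋ₀/ω)·sinh(ωT) ⇒ p·(1 − cosh) = x(T) − x₀·cosh − (ẋ₀/ω)·sinh
numerator   = -0.1926 − (-0.1086)·2.349467 − (-0.0540/3.4215)·2.126028 = 0.096106
denominator = 1 − 2.349467 = -1.349467
p = 0.096106 / -1.349467 = -0.0712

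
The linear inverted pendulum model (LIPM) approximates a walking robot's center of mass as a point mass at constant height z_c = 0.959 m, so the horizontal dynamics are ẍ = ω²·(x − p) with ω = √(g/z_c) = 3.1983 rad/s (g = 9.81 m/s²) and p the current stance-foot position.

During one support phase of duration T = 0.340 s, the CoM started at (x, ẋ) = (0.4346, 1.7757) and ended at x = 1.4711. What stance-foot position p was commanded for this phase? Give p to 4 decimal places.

p = -0.0357

ωT = 3.1983·0.340 = 1.087422; cosh(ωT) = 1.651850, sinh(ωT) = 1.314766
x(T) = p + (x₀−p)·cosh(ωT) + (ẋ₀/ω)·sinh(ωT) ⇒ p·(1 − cosh) = x(T) − x₀·cosh − (ẋ₀/ω)·sinh
numerator   = 1.4711 − (0.4346)·1.651850 − (1.7757/3.1983)·1.314766 = 0.023246
denominator = 1 − 1.651850 = -0.651850
p = 0.023246 / -0.651850 = -0.0357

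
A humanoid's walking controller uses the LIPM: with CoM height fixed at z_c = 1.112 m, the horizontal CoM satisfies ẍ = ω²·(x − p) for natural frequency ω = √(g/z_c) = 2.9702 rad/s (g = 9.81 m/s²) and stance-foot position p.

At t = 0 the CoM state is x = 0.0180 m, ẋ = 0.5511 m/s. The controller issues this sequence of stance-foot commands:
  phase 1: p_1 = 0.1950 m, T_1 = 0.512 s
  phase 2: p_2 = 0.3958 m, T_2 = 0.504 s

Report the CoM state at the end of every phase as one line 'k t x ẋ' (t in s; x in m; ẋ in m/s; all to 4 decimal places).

1 0.5120 0.1749 0.1757
2 1.0160 0.0032 -0.9800

phase 1: p=0.1950, T=0.512, ωT=1.520742, cosh=2.397085, sinh=2.178536; start (x,ẋ)=(0.018000, 0.551100) → end (x,ẋ)=(0.174928, 0.175722)
phase 2: p=0.3958, T=0.504, ωT=1.496981, cosh=2.345992, sinh=2.122187; start (x,ẋ)=(0.174928, 0.175722) → end (x,ẋ)=(0.003189, -0.979983)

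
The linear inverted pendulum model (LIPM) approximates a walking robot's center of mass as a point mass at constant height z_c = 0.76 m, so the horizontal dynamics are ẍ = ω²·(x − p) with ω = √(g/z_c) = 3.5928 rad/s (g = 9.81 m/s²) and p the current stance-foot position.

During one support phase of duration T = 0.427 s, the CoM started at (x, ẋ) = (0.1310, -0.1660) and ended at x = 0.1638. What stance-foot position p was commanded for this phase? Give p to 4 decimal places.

p = 0.0364

ωT = 3.5928·0.427 = 1.534126; cosh(ωT) = 2.426457, sinh(ωT) = 2.210812
x(T) = p + (x₀−p)·cosh(ωT) + (ẋ₀/ω)·sinh(ωT) ⇒ p·(1 − cosh) = x(T) − x₀·cosh − (ẋ₀/ω)·sinh
numerator   = 0.1638 − (0.1310)·2.426457 − (-0.1660/3.5928)·2.210812 = -0.051918
denominator = 1 − 2.426457 = -1.426457
p = -0.051918 / -1.426457 = 0.0364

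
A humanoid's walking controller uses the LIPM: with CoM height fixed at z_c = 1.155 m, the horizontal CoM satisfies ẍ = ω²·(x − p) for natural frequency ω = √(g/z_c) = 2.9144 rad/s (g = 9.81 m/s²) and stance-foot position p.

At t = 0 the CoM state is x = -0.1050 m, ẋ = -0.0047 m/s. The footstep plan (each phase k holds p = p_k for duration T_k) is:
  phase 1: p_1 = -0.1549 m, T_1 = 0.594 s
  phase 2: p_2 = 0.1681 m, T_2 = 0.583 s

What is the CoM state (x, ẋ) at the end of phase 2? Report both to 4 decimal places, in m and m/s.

phase 1: p=-0.1549, T=0.594, ωT=1.731154, cosh=2.912122, sinh=2.735042; start (x,ẋ)=(-0.105000, -0.004700) → end (x,ẋ)=(-0.013996, 0.384066)
phase 2: p=0.1681, T=0.583, ωT=1.699095, cosh=2.825923, sinh=2.643074; start (x,ẋ)=(-0.013996, 0.384066) → end (x,ẋ)=(0.001822, -0.317338)

x = 0.0018, ẋ = -0.3173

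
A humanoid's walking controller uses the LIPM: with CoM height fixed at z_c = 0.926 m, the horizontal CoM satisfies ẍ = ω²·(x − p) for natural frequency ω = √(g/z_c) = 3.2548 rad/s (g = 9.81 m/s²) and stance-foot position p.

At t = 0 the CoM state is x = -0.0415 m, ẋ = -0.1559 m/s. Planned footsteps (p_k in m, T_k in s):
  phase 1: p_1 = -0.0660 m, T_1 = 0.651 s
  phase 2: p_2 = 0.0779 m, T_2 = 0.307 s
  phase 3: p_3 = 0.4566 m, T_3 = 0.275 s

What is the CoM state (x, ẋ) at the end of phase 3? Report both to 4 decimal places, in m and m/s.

phase 1: p=-0.0660, T=0.651, ωT=2.118875, cosh=4.220968, sinh=4.100801; start (x,ẋ)=(-0.041500, -0.155900) → end (x,ẋ)=(-0.159008, -0.331040)
phase 2: p=0.0779, T=0.307, ωT=0.999224, cosh=1.542169, sinh=1.174003; start (x,ẋ)=(-0.159008, -0.331040) → end (x,ẋ)=(-0.406859, -1.415782)
phase 3: p=0.4566, T=0.275, ωT=0.895070, cosh=1.428043, sinh=1.019464; start (x,ẋ)=(-0.406859, -1.415782) → end (x,ẋ)=(-1.219906, -4.886885)

x = -1.2199, ẋ = -4.8869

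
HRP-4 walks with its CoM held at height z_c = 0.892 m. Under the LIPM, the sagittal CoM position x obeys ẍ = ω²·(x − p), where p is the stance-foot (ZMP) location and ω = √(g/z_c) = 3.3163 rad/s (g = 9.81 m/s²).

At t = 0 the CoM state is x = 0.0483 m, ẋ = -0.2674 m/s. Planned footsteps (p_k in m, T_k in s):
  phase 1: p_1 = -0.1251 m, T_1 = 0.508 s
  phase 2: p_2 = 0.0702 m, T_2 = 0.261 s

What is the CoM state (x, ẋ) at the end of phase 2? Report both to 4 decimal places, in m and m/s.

phase 1: p=-0.1251, T=0.508, ωT=1.684680, cosh=2.788116, sinh=2.602612; start (x,ẋ)=(0.048300, -0.267400) → end (x,ẋ)=(0.148505, 0.751081)
phase 2: p=0.0702, T=0.261, ωT=0.865554, cosh=1.398571, sinh=0.977752; start (x,ẋ)=(0.148505, 0.751081) → end (x,ẋ)=(0.401158, 1.304346)

x = 0.4012, ẋ = 1.3043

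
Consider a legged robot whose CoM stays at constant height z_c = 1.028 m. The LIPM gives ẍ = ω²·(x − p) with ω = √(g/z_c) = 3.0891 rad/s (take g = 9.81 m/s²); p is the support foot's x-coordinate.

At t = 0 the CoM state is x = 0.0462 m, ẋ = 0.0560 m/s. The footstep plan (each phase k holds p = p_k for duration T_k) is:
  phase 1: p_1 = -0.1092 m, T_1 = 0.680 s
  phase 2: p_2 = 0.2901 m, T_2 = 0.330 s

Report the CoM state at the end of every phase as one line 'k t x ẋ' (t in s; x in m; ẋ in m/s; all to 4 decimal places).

phase 1: p=-0.1092, T=0.680, ωT=2.100588, cosh=4.146679, sinh=4.024294; start (x,ẋ)=(0.046200, 0.056000) → end (x,ẋ)=(0.608147, 2.164061)
phase 2: p=0.2901, T=0.330, ωT=1.019403, cosh=1.566175, sinh=1.205365; start (x,ẋ)=(0.608147, 2.164061) → end (x,ẋ)=(1.632633, 4.573545)

1 0.6800 0.6081 2.1641
2 1.0100 1.6326 4.5735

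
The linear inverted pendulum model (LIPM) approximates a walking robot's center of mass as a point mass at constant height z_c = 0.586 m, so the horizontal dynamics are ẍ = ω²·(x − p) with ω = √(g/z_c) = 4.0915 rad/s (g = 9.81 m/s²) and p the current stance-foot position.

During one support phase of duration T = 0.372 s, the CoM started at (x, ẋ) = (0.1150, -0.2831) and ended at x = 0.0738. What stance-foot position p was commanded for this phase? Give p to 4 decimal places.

p = 0.0366

ωT = 4.0915·0.372 = 1.522038; cosh(ωT) = 2.399910, sinh(ωT) = 2.181643
x(T) = p + (x₀−p)·cosh(ωT) + (ẋ₀/ω)·sinh(ωT) ⇒ p·(1 − cosh) = x(T) − x₀·cosh − (ẋ₀/ω)·sinh
numerator   = 0.0738 − (0.1150)·2.399910 − (-0.2831/4.0915)·2.181643 = -0.051237
denominator = 1 − 2.399910 = -1.399910
p = -0.051237 / -1.399910 = 0.0366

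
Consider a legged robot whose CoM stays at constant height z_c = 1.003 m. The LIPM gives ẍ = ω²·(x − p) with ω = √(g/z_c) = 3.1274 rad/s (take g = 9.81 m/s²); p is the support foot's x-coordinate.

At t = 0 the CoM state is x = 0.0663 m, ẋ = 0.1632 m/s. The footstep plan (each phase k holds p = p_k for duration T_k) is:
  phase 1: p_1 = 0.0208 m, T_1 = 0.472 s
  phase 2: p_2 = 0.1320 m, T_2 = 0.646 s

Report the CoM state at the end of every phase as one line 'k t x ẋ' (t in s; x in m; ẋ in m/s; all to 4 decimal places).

1 0.4720 0.2338 0.6708
2 1.1180 1.3169 3.7525

phase 1: p=0.0208, T=0.472, ωT=1.476133, cosh=2.302255, sinh=2.073735; start (x,ẋ)=(0.066300, 0.163200) → end (x,ẋ)=(0.233768, 0.670814)
phase 2: p=0.1320, T=0.646, ωT=2.020300, cosh=3.836603, sinh=3.703987; start (x,ẋ)=(0.233768, 0.670814) → end (x,ẋ)=(1.316933, 3.752513)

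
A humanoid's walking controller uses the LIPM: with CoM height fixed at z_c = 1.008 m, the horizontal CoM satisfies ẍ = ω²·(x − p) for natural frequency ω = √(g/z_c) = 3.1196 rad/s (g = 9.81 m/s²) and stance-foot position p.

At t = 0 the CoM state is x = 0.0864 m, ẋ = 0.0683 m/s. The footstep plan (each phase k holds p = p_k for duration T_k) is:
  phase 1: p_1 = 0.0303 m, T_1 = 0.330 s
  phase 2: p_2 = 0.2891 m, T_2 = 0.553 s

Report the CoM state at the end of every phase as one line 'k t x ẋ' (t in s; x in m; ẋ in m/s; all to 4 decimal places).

1 0.3300 0.1456 0.3215
2 0.8830 0.1536 -0.2856

phase 1: p=0.0303, T=0.330, ωT=1.029468, cosh=1.578387, sinh=1.221190; start (x,ẋ)=(0.086400, 0.068300) → end (x,ẋ)=(0.145584, 0.321524)
phase 2: p=0.2891, T=0.553, ωT=1.725139, cosh=2.895724, sinh=2.717576; start (x,ẋ)=(0.145584, 0.321524) → end (x,ẋ)=(0.153606, -0.285649)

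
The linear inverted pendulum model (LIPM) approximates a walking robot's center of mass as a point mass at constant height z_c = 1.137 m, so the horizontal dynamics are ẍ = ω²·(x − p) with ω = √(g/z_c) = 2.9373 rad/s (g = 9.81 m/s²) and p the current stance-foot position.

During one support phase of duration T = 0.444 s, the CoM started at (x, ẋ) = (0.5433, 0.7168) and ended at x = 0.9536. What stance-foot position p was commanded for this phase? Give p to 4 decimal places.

p = 0.5496

ωT = 2.9373·0.444 = 1.304161; cosh(ωT) = 1.977999, sinh(ωT) = 1.706599
x(T) = p + (x₀−p)·cosh(ωT) + (ẋ₀/ω)·sinh(ωT) ⇒ p·(1 − cosh) = x(T) − x₀·cosh − (ẋ₀/ω)·sinh
numerator   = 0.9536 − (0.5433)·1.977999 − (0.7168/2.9373)·1.706599 = -0.537514
denominator = 1 − 1.977999 = -0.977999
p = -0.537514 / -0.977999 = 0.5496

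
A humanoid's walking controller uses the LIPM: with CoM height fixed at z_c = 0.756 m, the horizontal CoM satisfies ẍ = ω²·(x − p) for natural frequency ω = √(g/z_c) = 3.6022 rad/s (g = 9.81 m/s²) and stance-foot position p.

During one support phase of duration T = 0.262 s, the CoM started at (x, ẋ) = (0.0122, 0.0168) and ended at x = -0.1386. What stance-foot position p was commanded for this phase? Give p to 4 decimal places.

ωT = 3.6022·0.262 = 0.943776; cosh(ωT) = 1.479411, sinh(ωT) = 1.090256
x(T) = p + (x₀−p)·cosh(ωT) + (ẋ₀/ω)·sinh(ωT) ⇒ p·(1 − cosh) = x(T) − x₀·cosh − (ẋ₀/ω)·sinh
numerator   = -0.1386 − (0.0122)·1.479411 − (0.0168/3.6022)·1.090256 = -0.161734
denominator = 1 − 1.479411 = -0.479411
p = -0.161734 / -0.479411 = 0.3374

p = 0.3374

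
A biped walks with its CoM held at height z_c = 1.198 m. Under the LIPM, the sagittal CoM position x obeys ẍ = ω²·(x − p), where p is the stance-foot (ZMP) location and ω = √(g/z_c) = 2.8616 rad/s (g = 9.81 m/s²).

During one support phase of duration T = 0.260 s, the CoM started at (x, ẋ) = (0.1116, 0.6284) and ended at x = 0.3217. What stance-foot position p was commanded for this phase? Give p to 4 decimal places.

ωT = 2.8616·0.260 = 0.744016; cosh(ωT) = 1.289786, sinh(ωT) = 0.814584
x(T) = p + (x₀−p)·cosh(ωT) + (ẋ₀/ω)·sinh(ωT) ⇒ p·(1 − cosh) = x(T) − x₀·cosh − (ẋ₀/ω)·sinh
numerator   = 0.3217 − (0.1116)·1.289786 − (0.6284/2.8616)·0.814584 = -0.001121
denominator = 1 − 1.289786 = -0.289786
p = -0.001121 / -0.289786 = 0.0039

p = 0.0039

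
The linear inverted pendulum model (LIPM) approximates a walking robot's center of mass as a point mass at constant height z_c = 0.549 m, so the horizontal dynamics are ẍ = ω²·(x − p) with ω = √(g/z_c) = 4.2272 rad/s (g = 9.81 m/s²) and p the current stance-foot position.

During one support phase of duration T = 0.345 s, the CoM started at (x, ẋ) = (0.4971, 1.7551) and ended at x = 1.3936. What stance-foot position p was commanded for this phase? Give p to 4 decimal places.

ωT = 4.2272·0.345 = 1.458384; cosh(ωT) = 2.265809, sinh(ωT) = 2.033197
x(T) = p + (x₀−p)·cosh(ωT) + (ẋ₀/ω)·sinh(ωT) ⇒ p·(1 − cosh) = x(T) − x₀·cosh − (ẋ₀/ω)·sinh
numerator   = 1.3936 − (0.4971)·2.265809 − (1.7551/4.2272)·2.033197 = -0.576901
denominator = 1 − 2.265809 = -1.265809
p = -0.576901 / -1.265809 = 0.4558

p = 0.4558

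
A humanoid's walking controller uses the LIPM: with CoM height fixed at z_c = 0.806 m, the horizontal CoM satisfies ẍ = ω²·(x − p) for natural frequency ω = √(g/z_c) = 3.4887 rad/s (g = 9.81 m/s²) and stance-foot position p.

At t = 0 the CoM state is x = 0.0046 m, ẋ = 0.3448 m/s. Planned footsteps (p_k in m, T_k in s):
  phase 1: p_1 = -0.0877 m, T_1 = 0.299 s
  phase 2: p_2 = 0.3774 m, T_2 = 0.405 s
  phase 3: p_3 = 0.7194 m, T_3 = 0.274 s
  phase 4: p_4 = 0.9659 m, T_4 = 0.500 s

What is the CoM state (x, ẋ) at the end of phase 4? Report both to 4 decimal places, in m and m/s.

x = 0.0433, ẋ = -2.9616

phase 1: p=-0.0877, T=0.299, ωT=1.043121, cosh=1.595207, sinh=1.242854; start (x,ẋ)=(0.004600, 0.344800) → end (x,ẋ)=(0.182373, 0.950235)
phase 2: p=0.3774, T=0.405, ωT=1.412924, cosh=2.175689, sinh=1.932258; start (x,ẋ)=(0.182373, 0.950235) → end (x,ẋ)=(0.479381, 0.752727)
phase 3: p=0.7194, T=0.274, ωT=0.955904, cosh=1.492742, sinh=1.108278; start (x,ẋ)=(0.479381, 0.752727) → end (x,ẋ)=(0.600238, 0.195607)
phase 4: p=0.9659, T=0.500, ωT=1.744350, cosh=2.948470, sinh=2.773711; start (x,ẋ)=(0.600238, 0.195607) → end (x,ẋ)=(0.043274, -2.961643)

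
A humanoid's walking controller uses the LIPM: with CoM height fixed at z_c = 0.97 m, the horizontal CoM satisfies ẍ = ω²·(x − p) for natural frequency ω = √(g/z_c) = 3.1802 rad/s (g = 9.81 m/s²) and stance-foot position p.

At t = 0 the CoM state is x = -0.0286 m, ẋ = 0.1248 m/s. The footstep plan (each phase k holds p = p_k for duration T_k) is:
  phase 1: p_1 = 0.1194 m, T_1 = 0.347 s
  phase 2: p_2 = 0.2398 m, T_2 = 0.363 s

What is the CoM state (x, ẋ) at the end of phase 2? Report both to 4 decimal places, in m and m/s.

x = -0.5000, ẋ = -2.1697

phase 1: p=0.1194, T=0.347, ωT=1.103529, cosh=1.673243, sinh=1.341545; start (x,ẋ)=(-0.028600, 0.124800) → end (x,ẋ)=(-0.075594, -0.422604)
phase 2: p=0.2398, T=0.363, ωT=1.154413, cosh=1.743701, sinh=1.428458; start (x,ẋ)=(-0.075594, -0.422604) → end (x,ẋ)=(-0.499975, -2.169661)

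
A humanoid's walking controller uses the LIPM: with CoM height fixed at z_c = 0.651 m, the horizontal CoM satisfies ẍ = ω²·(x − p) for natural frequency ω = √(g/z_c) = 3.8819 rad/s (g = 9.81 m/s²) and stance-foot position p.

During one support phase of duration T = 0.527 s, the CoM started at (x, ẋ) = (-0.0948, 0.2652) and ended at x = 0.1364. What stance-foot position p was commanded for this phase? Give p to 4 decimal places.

p = -0.0850

ωT = 3.8819·0.527 = 2.045761; cosh(ωT) = 3.932163, sinh(ωT) = 3.802882
x(T) = p + (x₀−p)·cosh(ωT) + (ẋ₀/ω)·sinh(ωT) ⇒ p·(1 − cosh) = x(T) − x₀·cosh − (ẋ₀/ω)·sinh
numerator   = 0.1364 − (-0.0948)·3.932163 − (0.2652/3.8819)·3.802882 = 0.249367
denominator = 1 − 3.932163 = -2.932163
p = 0.249367 / -2.932163 = -0.0850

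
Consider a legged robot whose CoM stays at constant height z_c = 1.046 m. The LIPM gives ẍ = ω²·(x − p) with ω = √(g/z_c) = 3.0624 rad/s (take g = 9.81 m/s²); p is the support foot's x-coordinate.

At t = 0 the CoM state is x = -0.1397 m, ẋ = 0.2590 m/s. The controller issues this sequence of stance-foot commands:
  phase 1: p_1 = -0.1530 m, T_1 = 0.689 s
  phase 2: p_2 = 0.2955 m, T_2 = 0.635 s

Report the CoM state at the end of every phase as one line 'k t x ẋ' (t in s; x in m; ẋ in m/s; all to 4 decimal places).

1 0.6890 0.2463 1.2493
2 1.3240 1.5169 3.9408

phase 1: p=-0.1530, T=0.689, ωT=2.109994, cosh=4.184714, sinh=4.063475; start (x,ẋ)=(-0.139700, 0.259000) → end (x,ẋ)=(0.246322, 1.249346)
phase 2: p=0.2955, T=0.635, ωT=1.944624, cosh=3.567022, sinh=3.423981; start (x,ẋ)=(0.246322, 1.249346) → end (x,ẋ)=(1.516938, 3.940781)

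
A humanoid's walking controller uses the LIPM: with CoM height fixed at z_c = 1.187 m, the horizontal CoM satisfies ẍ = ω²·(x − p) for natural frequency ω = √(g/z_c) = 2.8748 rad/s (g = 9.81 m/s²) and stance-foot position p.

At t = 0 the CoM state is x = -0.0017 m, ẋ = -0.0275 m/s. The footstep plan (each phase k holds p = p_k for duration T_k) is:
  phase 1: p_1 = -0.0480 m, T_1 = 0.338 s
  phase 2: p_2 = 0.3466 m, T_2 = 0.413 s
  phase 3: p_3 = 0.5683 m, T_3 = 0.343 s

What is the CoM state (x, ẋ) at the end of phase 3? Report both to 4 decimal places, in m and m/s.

phase 1: p=-0.0480, T=0.338, ωT=0.971682, cosh=1.510416, sinh=1.131970; start (x,ẋ)=(-0.001700, -0.027500) → end (x,ẋ)=(0.011104, 0.109132)
phase 2: p=0.3466, T=0.413, ωT=1.187292, cosh=1.791620, sinh=1.486574; start (x,ẋ)=(0.011104, 0.109132) → end (x,ẋ)=(-0.198048, -1.238253)
phase 3: p=0.5683, T=0.343, ωT=0.986056, cosh=1.526844, sinh=1.153799; start (x,ẋ)=(-0.198048, -1.238253) → end (x,ẋ)=(-1.098766, -4.432550)

x = -1.0988, ẋ = -4.4325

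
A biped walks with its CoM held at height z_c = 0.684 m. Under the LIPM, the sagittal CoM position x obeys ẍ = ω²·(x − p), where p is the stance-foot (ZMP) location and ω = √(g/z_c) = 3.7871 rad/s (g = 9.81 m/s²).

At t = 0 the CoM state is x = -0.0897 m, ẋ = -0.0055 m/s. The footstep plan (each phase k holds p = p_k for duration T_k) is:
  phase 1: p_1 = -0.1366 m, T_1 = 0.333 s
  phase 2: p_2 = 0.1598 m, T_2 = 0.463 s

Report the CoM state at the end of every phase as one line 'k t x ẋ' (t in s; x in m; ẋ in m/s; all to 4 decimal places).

phase 1: p=-0.1366, T=0.333, ωT=1.261104, cosh=1.906329, sinh=1.622988; start (x,ẋ)=(-0.089700, -0.005500) → end (x,ẋ)=(-0.049550, 0.277782)
phase 2: p=0.1598, T=0.463, ωT=1.753427, cosh=2.973769, sinh=2.800590; start (x,ẋ)=(-0.049550, 0.277782) → end (x,ẋ)=(-0.257337, -1.394332)

1 0.3330 -0.0496 0.2778
2 0.7960 -0.2573 -1.3943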